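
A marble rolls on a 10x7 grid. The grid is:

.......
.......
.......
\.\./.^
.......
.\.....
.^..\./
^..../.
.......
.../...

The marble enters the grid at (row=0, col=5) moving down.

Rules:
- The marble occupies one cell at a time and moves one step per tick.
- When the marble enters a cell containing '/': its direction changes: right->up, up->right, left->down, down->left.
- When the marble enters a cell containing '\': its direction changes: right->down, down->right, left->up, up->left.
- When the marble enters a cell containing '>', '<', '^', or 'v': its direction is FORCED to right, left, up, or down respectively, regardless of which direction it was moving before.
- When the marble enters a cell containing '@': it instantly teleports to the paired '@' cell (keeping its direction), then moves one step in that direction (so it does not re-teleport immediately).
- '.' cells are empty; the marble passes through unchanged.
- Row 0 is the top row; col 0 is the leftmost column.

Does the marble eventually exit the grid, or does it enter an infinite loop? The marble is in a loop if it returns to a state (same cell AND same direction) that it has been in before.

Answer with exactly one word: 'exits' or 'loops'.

Step 1: enter (0,5), '.' pass, move down to (1,5)
Step 2: enter (1,5), '.' pass, move down to (2,5)
Step 3: enter (2,5), '.' pass, move down to (3,5)
Step 4: enter (3,5), '.' pass, move down to (4,5)
Step 5: enter (4,5), '.' pass, move down to (5,5)
Step 6: enter (5,5), '.' pass, move down to (6,5)
Step 7: enter (6,5), '.' pass, move down to (7,5)
Step 8: enter (7,5), '/' deflects down->left, move left to (7,4)
Step 9: enter (7,4), '.' pass, move left to (7,3)
Step 10: enter (7,3), '.' pass, move left to (7,2)
Step 11: enter (7,2), '.' pass, move left to (7,1)
Step 12: enter (7,1), '.' pass, move left to (7,0)
Step 13: enter (7,0), '^' forces left->up, move up to (6,0)
Step 14: enter (6,0), '.' pass, move up to (5,0)
Step 15: enter (5,0), '.' pass, move up to (4,0)
Step 16: enter (4,0), '.' pass, move up to (3,0)
Step 17: enter (3,0), '\' deflects up->left, move left to (3,-1)
Step 18: at (3,-1) — EXIT via left edge, pos 3

Answer: exits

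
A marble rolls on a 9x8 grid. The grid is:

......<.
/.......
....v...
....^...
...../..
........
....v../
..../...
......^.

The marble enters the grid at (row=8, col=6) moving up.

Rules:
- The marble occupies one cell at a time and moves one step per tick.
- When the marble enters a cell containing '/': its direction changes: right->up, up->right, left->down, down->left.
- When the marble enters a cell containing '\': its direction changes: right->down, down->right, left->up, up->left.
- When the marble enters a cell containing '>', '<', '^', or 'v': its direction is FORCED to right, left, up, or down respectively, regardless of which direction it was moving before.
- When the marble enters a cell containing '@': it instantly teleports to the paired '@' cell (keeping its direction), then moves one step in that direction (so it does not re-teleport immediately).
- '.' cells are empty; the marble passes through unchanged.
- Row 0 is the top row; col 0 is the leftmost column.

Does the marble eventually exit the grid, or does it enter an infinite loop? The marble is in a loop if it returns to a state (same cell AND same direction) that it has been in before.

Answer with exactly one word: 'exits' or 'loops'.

Step 1: enter (8,6), '^' forces up->up, move up to (7,6)
Step 2: enter (7,6), '.' pass, move up to (6,6)
Step 3: enter (6,6), '.' pass, move up to (5,6)
Step 4: enter (5,6), '.' pass, move up to (4,6)
Step 5: enter (4,6), '.' pass, move up to (3,6)
Step 6: enter (3,6), '.' pass, move up to (2,6)
Step 7: enter (2,6), '.' pass, move up to (1,6)
Step 8: enter (1,6), '.' pass, move up to (0,6)
Step 9: enter (0,6), '<' forces up->left, move left to (0,5)
Step 10: enter (0,5), '.' pass, move left to (0,4)
Step 11: enter (0,4), '.' pass, move left to (0,3)
Step 12: enter (0,3), '.' pass, move left to (0,2)
Step 13: enter (0,2), '.' pass, move left to (0,1)
Step 14: enter (0,1), '.' pass, move left to (0,0)
Step 15: enter (0,0), '.' pass, move left to (0,-1)
Step 16: at (0,-1) — EXIT via left edge, pos 0

Answer: exits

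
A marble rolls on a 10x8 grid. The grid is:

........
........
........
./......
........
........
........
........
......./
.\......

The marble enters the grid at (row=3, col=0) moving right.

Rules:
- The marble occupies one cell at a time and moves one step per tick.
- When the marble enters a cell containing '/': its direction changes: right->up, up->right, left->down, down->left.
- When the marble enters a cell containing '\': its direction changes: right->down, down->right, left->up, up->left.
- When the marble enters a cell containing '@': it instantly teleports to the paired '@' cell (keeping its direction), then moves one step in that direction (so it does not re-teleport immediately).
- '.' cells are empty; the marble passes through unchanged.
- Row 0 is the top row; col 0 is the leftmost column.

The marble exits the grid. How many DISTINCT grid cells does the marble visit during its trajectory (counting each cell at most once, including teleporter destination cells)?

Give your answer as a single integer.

Step 1: enter (3,0), '.' pass, move right to (3,1)
Step 2: enter (3,1), '/' deflects right->up, move up to (2,1)
Step 3: enter (2,1), '.' pass, move up to (1,1)
Step 4: enter (1,1), '.' pass, move up to (0,1)
Step 5: enter (0,1), '.' pass, move up to (-1,1)
Step 6: at (-1,1) — EXIT via top edge, pos 1
Distinct cells visited: 5 (path length 5)

Answer: 5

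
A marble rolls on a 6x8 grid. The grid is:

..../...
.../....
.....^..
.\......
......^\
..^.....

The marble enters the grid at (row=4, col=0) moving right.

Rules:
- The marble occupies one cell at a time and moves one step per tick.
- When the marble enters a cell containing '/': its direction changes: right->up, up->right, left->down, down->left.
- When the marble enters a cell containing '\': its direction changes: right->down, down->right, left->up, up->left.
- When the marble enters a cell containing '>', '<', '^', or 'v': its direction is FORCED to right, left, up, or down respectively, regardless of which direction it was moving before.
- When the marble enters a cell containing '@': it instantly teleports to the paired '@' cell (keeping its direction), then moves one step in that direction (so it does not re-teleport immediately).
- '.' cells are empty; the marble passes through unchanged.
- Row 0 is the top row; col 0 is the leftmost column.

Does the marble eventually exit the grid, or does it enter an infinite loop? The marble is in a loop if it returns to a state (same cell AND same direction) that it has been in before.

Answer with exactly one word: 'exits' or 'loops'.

Answer: exits

Derivation:
Step 1: enter (4,0), '.' pass, move right to (4,1)
Step 2: enter (4,1), '.' pass, move right to (4,2)
Step 3: enter (4,2), '.' pass, move right to (4,3)
Step 4: enter (4,3), '.' pass, move right to (4,4)
Step 5: enter (4,4), '.' pass, move right to (4,5)
Step 6: enter (4,5), '.' pass, move right to (4,6)
Step 7: enter (4,6), '^' forces right->up, move up to (3,6)
Step 8: enter (3,6), '.' pass, move up to (2,6)
Step 9: enter (2,6), '.' pass, move up to (1,6)
Step 10: enter (1,6), '.' pass, move up to (0,6)
Step 11: enter (0,6), '.' pass, move up to (-1,6)
Step 12: at (-1,6) — EXIT via top edge, pos 6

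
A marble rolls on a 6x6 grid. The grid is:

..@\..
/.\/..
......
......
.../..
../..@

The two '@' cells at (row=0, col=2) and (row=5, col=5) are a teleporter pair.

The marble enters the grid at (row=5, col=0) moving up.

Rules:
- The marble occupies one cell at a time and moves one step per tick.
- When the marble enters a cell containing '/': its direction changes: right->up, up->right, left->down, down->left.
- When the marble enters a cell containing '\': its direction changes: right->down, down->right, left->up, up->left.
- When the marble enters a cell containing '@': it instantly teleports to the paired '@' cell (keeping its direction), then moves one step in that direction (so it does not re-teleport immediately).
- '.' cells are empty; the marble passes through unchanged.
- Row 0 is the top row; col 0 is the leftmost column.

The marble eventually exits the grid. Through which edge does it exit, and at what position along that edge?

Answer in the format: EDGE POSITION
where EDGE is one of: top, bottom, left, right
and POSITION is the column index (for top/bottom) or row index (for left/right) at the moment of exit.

Answer: left 5

Derivation:
Step 1: enter (5,0), '.' pass, move up to (4,0)
Step 2: enter (4,0), '.' pass, move up to (3,0)
Step 3: enter (3,0), '.' pass, move up to (2,0)
Step 4: enter (2,0), '.' pass, move up to (1,0)
Step 5: enter (1,0), '/' deflects up->right, move right to (1,1)
Step 6: enter (1,1), '.' pass, move right to (1,2)
Step 7: enter (1,2), '\' deflects right->down, move down to (2,2)
Step 8: enter (2,2), '.' pass, move down to (3,2)
Step 9: enter (3,2), '.' pass, move down to (4,2)
Step 10: enter (4,2), '.' pass, move down to (5,2)
Step 11: enter (5,2), '/' deflects down->left, move left to (5,1)
Step 12: enter (5,1), '.' pass, move left to (5,0)
Step 13: enter (5,0), '.' pass, move left to (5,-1)
Step 14: at (5,-1) — EXIT via left edge, pos 5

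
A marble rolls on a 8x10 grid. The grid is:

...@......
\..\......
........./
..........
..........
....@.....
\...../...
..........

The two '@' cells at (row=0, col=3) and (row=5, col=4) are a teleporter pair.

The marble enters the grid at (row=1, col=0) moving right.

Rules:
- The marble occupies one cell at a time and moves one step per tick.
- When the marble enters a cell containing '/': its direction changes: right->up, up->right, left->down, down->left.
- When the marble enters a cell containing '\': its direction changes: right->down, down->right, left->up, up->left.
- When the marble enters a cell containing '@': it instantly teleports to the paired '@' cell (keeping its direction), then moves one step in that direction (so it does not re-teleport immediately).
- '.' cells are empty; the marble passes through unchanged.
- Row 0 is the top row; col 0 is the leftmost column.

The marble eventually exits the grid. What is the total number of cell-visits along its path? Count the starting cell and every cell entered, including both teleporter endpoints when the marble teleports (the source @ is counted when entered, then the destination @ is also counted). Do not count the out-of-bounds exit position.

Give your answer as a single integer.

Answer: 18

Derivation:
Step 1: enter (1,0), '\' deflects right->down, move down to (2,0)
Step 2: enter (2,0), '.' pass, move down to (3,0)
Step 3: enter (3,0), '.' pass, move down to (4,0)
Step 4: enter (4,0), '.' pass, move down to (5,0)
Step 5: enter (5,0), '.' pass, move down to (6,0)
Step 6: enter (6,0), '\' deflects down->right, move right to (6,1)
Step 7: enter (6,1), '.' pass, move right to (6,2)
Step 8: enter (6,2), '.' pass, move right to (6,3)
Step 9: enter (6,3), '.' pass, move right to (6,4)
Step 10: enter (6,4), '.' pass, move right to (6,5)
Step 11: enter (6,5), '.' pass, move right to (6,6)
Step 12: enter (6,6), '/' deflects right->up, move up to (5,6)
Step 13: enter (5,6), '.' pass, move up to (4,6)
Step 14: enter (4,6), '.' pass, move up to (3,6)
Step 15: enter (3,6), '.' pass, move up to (2,6)
Step 16: enter (2,6), '.' pass, move up to (1,6)
Step 17: enter (1,6), '.' pass, move up to (0,6)
Step 18: enter (0,6), '.' pass, move up to (-1,6)
Step 19: at (-1,6) — EXIT via top edge, pos 6
Path length (cell visits): 18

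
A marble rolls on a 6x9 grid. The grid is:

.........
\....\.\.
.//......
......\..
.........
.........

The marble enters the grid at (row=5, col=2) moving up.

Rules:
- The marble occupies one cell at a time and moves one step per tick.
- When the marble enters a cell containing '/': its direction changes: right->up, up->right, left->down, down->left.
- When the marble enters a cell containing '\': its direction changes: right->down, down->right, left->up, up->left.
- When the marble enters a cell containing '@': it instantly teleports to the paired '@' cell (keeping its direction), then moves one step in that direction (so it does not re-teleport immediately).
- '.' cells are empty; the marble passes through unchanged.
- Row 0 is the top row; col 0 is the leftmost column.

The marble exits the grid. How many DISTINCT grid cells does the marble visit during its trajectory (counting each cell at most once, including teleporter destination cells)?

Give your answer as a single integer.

Answer: 10

Derivation:
Step 1: enter (5,2), '.' pass, move up to (4,2)
Step 2: enter (4,2), '.' pass, move up to (3,2)
Step 3: enter (3,2), '.' pass, move up to (2,2)
Step 4: enter (2,2), '/' deflects up->right, move right to (2,3)
Step 5: enter (2,3), '.' pass, move right to (2,4)
Step 6: enter (2,4), '.' pass, move right to (2,5)
Step 7: enter (2,5), '.' pass, move right to (2,6)
Step 8: enter (2,6), '.' pass, move right to (2,7)
Step 9: enter (2,7), '.' pass, move right to (2,8)
Step 10: enter (2,8), '.' pass, move right to (2,9)
Step 11: at (2,9) — EXIT via right edge, pos 2
Distinct cells visited: 10 (path length 10)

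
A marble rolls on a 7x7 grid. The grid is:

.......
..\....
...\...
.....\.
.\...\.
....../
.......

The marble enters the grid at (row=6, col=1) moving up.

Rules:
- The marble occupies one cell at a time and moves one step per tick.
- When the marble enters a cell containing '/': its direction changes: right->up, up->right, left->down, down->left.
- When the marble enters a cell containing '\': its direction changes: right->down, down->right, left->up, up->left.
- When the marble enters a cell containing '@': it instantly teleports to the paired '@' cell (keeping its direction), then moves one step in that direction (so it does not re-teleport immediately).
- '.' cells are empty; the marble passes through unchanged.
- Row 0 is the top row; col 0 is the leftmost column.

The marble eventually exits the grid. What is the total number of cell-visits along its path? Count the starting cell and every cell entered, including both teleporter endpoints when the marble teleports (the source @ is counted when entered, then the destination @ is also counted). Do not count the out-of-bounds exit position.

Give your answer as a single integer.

Answer: 4

Derivation:
Step 1: enter (6,1), '.' pass, move up to (5,1)
Step 2: enter (5,1), '.' pass, move up to (4,1)
Step 3: enter (4,1), '\' deflects up->left, move left to (4,0)
Step 4: enter (4,0), '.' pass, move left to (4,-1)
Step 5: at (4,-1) — EXIT via left edge, pos 4
Path length (cell visits): 4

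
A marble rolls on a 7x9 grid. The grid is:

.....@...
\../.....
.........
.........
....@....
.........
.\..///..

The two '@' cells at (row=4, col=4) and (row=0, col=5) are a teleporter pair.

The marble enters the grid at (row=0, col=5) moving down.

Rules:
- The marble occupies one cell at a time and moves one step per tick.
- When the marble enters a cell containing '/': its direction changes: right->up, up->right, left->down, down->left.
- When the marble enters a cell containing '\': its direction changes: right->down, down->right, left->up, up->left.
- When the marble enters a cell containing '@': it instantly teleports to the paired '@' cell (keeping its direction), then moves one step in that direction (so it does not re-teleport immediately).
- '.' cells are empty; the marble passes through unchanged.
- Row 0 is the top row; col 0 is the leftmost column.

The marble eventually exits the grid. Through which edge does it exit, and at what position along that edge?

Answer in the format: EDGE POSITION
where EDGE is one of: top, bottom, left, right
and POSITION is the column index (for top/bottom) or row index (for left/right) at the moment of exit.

Answer: top 1

Derivation:
Step 1: enter (0,5), '@' teleport (0,5)->(4,4), also enter (4,4), move down to (5,4)
Step 2: enter (5,4), '.' pass, move down to (6,4)
Step 3: enter (6,4), '/' deflects down->left, move left to (6,3)
Step 4: enter (6,3), '.' pass, move left to (6,2)
Step 5: enter (6,2), '.' pass, move left to (6,1)
Step 6: enter (6,1), '\' deflects left->up, move up to (5,1)
Step 7: enter (5,1), '.' pass, move up to (4,1)
Step 8: enter (4,1), '.' pass, move up to (3,1)
Step 9: enter (3,1), '.' pass, move up to (2,1)
Step 10: enter (2,1), '.' pass, move up to (1,1)
Step 11: enter (1,1), '.' pass, move up to (0,1)
Step 12: enter (0,1), '.' pass, move up to (-1,1)
Step 13: at (-1,1) — EXIT via top edge, pos 1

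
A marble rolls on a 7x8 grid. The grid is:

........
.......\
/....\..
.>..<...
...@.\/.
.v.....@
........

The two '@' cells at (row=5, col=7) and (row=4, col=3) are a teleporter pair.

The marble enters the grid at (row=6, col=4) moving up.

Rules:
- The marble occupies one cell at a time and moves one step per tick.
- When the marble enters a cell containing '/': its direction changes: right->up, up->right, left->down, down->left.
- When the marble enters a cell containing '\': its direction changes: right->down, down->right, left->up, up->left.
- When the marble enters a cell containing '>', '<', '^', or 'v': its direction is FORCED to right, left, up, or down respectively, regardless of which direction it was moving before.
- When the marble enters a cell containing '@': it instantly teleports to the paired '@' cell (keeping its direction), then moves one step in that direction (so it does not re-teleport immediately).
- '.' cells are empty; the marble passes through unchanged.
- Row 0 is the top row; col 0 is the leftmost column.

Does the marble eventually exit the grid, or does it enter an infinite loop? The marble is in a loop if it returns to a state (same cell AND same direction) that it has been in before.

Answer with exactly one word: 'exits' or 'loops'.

Answer: loops

Derivation:
Step 1: enter (6,4), '.' pass, move up to (5,4)
Step 2: enter (5,4), '.' pass, move up to (4,4)
Step 3: enter (4,4), '.' pass, move up to (3,4)
Step 4: enter (3,4), '<' forces up->left, move left to (3,3)
Step 5: enter (3,3), '.' pass, move left to (3,2)
Step 6: enter (3,2), '.' pass, move left to (3,1)
Step 7: enter (3,1), '>' forces left->right, move right to (3,2)
Step 8: enter (3,2), '.' pass, move right to (3,3)
Step 9: enter (3,3), '.' pass, move right to (3,4)
Step 10: enter (3,4), '<' forces right->left, move left to (3,3)
Step 11: at (3,3) dir=left — LOOP DETECTED (seen before)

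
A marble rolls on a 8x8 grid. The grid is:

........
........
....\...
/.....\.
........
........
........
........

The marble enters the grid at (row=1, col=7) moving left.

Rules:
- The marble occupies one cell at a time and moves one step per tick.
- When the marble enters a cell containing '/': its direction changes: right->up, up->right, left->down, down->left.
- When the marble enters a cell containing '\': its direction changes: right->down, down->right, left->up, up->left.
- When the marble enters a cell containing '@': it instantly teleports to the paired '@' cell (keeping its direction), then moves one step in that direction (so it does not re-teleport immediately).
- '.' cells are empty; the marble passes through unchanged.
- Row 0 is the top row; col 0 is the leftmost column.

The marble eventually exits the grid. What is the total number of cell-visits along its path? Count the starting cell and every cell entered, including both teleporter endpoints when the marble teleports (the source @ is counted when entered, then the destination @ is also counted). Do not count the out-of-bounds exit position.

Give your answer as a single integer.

Step 1: enter (1,7), '.' pass, move left to (1,6)
Step 2: enter (1,6), '.' pass, move left to (1,5)
Step 3: enter (1,5), '.' pass, move left to (1,4)
Step 4: enter (1,4), '.' pass, move left to (1,3)
Step 5: enter (1,3), '.' pass, move left to (1,2)
Step 6: enter (1,2), '.' pass, move left to (1,1)
Step 7: enter (1,1), '.' pass, move left to (1,0)
Step 8: enter (1,0), '.' pass, move left to (1,-1)
Step 9: at (1,-1) — EXIT via left edge, pos 1
Path length (cell visits): 8

Answer: 8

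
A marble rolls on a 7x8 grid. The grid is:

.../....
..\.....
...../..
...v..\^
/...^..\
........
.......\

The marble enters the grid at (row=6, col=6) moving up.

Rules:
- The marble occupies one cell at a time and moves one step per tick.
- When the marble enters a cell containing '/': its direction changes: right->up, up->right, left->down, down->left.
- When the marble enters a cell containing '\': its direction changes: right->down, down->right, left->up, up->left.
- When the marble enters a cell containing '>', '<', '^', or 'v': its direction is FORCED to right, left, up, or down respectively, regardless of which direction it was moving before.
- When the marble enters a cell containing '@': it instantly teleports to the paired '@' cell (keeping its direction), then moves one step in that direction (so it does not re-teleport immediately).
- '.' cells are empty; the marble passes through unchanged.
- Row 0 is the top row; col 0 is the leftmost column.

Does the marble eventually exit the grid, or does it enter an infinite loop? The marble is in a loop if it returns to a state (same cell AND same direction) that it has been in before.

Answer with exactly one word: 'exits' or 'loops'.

Answer: exits

Derivation:
Step 1: enter (6,6), '.' pass, move up to (5,6)
Step 2: enter (5,6), '.' pass, move up to (4,6)
Step 3: enter (4,6), '.' pass, move up to (3,6)
Step 4: enter (3,6), '\' deflects up->left, move left to (3,5)
Step 5: enter (3,5), '.' pass, move left to (3,4)
Step 6: enter (3,4), '.' pass, move left to (3,3)
Step 7: enter (3,3), 'v' forces left->down, move down to (4,3)
Step 8: enter (4,3), '.' pass, move down to (5,3)
Step 9: enter (5,3), '.' pass, move down to (6,3)
Step 10: enter (6,3), '.' pass, move down to (7,3)
Step 11: at (7,3) — EXIT via bottom edge, pos 3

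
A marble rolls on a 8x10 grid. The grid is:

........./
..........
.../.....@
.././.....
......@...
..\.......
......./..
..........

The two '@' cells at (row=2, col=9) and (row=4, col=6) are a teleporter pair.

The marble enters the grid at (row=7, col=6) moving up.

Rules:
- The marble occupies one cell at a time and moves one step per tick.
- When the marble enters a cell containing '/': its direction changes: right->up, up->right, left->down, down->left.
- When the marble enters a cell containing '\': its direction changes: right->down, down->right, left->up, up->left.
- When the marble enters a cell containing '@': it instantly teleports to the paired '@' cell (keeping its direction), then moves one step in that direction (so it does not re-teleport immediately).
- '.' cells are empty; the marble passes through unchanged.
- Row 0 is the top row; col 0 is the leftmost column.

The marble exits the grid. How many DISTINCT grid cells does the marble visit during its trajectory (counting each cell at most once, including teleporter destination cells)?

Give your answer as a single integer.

Step 1: enter (7,6), '.' pass, move up to (6,6)
Step 2: enter (6,6), '.' pass, move up to (5,6)
Step 3: enter (5,6), '.' pass, move up to (4,6)
Step 4: enter (4,6), '@' teleport (4,6)->(2,9), also enter (2,9), move up to (1,9)
Step 5: enter (1,9), '.' pass, move up to (0,9)
Step 6: enter (0,9), '/' deflects up->right, move right to (0,10)
Step 7: at (0,10) — EXIT via right edge, pos 0
Distinct cells visited: 7 (path length 7)

Answer: 7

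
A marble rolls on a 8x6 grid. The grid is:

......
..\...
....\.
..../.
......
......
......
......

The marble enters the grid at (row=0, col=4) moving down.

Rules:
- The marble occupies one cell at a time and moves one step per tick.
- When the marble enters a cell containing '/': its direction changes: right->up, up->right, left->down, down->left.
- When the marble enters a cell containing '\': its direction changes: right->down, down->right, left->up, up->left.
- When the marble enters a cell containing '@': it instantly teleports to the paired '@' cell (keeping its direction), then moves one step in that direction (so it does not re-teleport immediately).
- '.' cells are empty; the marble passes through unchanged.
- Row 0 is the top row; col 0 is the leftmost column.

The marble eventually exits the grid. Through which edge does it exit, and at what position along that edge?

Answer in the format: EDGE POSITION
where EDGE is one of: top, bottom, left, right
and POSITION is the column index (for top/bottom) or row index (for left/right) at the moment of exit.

Step 1: enter (0,4), '.' pass, move down to (1,4)
Step 2: enter (1,4), '.' pass, move down to (2,4)
Step 3: enter (2,4), '\' deflects down->right, move right to (2,5)
Step 4: enter (2,5), '.' pass, move right to (2,6)
Step 5: at (2,6) — EXIT via right edge, pos 2

Answer: right 2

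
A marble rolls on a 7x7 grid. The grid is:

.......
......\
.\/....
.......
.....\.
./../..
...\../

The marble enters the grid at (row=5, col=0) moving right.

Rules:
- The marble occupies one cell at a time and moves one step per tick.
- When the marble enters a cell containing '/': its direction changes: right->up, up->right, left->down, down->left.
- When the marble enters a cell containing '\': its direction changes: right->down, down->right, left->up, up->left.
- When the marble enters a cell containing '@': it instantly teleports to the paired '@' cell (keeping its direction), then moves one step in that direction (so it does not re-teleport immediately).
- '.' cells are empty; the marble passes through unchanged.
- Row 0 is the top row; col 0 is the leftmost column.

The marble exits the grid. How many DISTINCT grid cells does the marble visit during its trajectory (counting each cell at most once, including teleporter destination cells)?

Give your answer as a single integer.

Answer: 6

Derivation:
Step 1: enter (5,0), '.' pass, move right to (5,1)
Step 2: enter (5,1), '/' deflects right->up, move up to (4,1)
Step 3: enter (4,1), '.' pass, move up to (3,1)
Step 4: enter (3,1), '.' pass, move up to (2,1)
Step 5: enter (2,1), '\' deflects up->left, move left to (2,0)
Step 6: enter (2,0), '.' pass, move left to (2,-1)
Step 7: at (2,-1) — EXIT via left edge, pos 2
Distinct cells visited: 6 (path length 6)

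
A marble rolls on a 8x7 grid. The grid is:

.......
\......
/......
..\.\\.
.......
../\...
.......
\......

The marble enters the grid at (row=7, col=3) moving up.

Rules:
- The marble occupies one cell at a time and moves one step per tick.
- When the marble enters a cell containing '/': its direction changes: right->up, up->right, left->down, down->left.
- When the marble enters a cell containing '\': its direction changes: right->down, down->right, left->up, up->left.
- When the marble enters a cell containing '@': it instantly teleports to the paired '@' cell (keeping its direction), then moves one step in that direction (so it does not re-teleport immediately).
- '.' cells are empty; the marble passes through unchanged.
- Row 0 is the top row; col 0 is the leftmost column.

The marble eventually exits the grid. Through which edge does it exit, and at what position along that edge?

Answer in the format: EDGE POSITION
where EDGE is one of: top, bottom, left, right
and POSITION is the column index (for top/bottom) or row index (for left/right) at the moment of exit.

Answer: bottom 2

Derivation:
Step 1: enter (7,3), '.' pass, move up to (6,3)
Step 2: enter (6,3), '.' pass, move up to (5,3)
Step 3: enter (5,3), '\' deflects up->left, move left to (5,2)
Step 4: enter (5,2), '/' deflects left->down, move down to (6,2)
Step 5: enter (6,2), '.' pass, move down to (7,2)
Step 6: enter (7,2), '.' pass, move down to (8,2)
Step 7: at (8,2) — EXIT via bottom edge, pos 2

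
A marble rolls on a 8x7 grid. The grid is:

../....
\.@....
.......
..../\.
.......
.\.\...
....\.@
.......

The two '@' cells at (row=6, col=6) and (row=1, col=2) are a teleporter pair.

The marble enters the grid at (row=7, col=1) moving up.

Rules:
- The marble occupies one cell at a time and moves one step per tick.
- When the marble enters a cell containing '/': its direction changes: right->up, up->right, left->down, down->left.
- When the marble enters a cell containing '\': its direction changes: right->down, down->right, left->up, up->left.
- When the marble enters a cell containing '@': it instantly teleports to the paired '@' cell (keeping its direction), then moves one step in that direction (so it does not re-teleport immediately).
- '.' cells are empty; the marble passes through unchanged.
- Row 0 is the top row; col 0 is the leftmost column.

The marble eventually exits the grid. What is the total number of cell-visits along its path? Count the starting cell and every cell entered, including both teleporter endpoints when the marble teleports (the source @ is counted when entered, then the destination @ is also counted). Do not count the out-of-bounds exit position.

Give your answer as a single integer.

Step 1: enter (7,1), '.' pass, move up to (6,1)
Step 2: enter (6,1), '.' pass, move up to (5,1)
Step 3: enter (5,1), '\' deflects up->left, move left to (5,0)
Step 4: enter (5,0), '.' pass, move left to (5,-1)
Step 5: at (5,-1) — EXIT via left edge, pos 5
Path length (cell visits): 4

Answer: 4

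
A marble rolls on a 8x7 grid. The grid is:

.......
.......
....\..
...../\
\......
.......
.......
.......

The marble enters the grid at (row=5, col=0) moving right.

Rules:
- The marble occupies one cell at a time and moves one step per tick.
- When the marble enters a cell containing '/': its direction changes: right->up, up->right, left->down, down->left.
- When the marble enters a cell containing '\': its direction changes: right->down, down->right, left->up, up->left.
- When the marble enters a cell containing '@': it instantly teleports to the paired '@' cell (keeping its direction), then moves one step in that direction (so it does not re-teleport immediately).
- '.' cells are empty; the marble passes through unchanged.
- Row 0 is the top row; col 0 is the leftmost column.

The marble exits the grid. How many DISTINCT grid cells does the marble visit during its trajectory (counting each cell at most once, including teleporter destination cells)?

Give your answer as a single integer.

Answer: 7

Derivation:
Step 1: enter (5,0), '.' pass, move right to (5,1)
Step 2: enter (5,1), '.' pass, move right to (5,2)
Step 3: enter (5,2), '.' pass, move right to (5,3)
Step 4: enter (5,3), '.' pass, move right to (5,4)
Step 5: enter (5,4), '.' pass, move right to (5,5)
Step 6: enter (5,5), '.' pass, move right to (5,6)
Step 7: enter (5,6), '.' pass, move right to (5,7)
Step 8: at (5,7) — EXIT via right edge, pos 5
Distinct cells visited: 7 (path length 7)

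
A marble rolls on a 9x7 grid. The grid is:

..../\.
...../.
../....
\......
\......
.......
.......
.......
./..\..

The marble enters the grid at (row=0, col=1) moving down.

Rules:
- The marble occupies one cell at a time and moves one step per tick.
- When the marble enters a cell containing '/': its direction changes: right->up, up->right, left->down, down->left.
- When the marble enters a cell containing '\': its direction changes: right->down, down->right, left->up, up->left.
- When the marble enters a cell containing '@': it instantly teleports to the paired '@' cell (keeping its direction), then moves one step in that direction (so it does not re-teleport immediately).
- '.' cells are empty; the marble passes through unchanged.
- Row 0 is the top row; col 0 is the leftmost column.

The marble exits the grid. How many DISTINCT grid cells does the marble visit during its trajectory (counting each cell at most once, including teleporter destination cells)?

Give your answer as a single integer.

Step 1: enter (0,1), '.' pass, move down to (1,1)
Step 2: enter (1,1), '.' pass, move down to (2,1)
Step 3: enter (2,1), '.' pass, move down to (3,1)
Step 4: enter (3,1), '.' pass, move down to (4,1)
Step 5: enter (4,1), '.' pass, move down to (5,1)
Step 6: enter (5,1), '.' pass, move down to (6,1)
Step 7: enter (6,1), '.' pass, move down to (7,1)
Step 8: enter (7,1), '.' pass, move down to (8,1)
Step 9: enter (8,1), '/' deflects down->left, move left to (8,0)
Step 10: enter (8,0), '.' pass, move left to (8,-1)
Step 11: at (8,-1) — EXIT via left edge, pos 8
Distinct cells visited: 10 (path length 10)

Answer: 10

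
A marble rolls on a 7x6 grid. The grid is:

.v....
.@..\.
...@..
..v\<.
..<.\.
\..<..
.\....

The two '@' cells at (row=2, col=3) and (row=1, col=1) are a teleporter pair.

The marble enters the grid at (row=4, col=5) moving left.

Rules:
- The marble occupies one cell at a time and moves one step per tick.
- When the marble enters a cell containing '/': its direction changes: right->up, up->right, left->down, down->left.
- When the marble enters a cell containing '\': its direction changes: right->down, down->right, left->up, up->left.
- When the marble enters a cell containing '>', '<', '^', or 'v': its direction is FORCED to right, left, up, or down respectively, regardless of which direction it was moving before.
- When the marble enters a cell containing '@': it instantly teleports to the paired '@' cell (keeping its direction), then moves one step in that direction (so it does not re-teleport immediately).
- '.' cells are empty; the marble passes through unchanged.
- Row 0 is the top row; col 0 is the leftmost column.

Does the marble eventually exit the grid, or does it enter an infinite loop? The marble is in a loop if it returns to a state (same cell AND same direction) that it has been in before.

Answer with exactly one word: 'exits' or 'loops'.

Answer: loops

Derivation:
Step 1: enter (4,5), '.' pass, move left to (4,4)
Step 2: enter (4,4), '\' deflects left->up, move up to (3,4)
Step 3: enter (3,4), '<' forces up->left, move left to (3,3)
Step 4: enter (3,3), '\' deflects left->up, move up to (2,3)
Step 5: enter (2,3), '@' teleport (2,3)->(1,1), also enter (1,1), move up to (0,1)
Step 6: enter (0,1), 'v' forces up->down, move down to (1,1)
Step 7: enter (1,1), '@' teleport (1,1)->(2,3), also enter (2,3), move down to (3,3)
Step 8: enter (3,3), '\' deflects down->right, move right to (3,4)
Step 9: enter (3,4), '<' forces right->left, move left to (3,3)
Step 10: at (3,3) dir=left — LOOP DETECTED (seen before)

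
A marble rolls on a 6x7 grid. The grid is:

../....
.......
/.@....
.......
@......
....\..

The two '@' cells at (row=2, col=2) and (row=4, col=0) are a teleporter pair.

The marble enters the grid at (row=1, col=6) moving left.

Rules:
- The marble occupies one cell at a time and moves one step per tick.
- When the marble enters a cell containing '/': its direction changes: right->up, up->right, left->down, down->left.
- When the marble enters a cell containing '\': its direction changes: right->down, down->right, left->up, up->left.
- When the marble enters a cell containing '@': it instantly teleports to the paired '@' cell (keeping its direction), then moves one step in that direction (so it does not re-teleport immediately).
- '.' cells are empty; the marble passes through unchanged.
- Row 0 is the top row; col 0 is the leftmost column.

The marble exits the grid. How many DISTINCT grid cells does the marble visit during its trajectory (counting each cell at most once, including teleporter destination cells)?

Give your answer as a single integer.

Answer: 7

Derivation:
Step 1: enter (1,6), '.' pass, move left to (1,5)
Step 2: enter (1,5), '.' pass, move left to (1,4)
Step 3: enter (1,4), '.' pass, move left to (1,3)
Step 4: enter (1,3), '.' pass, move left to (1,2)
Step 5: enter (1,2), '.' pass, move left to (1,1)
Step 6: enter (1,1), '.' pass, move left to (1,0)
Step 7: enter (1,0), '.' pass, move left to (1,-1)
Step 8: at (1,-1) — EXIT via left edge, pos 1
Distinct cells visited: 7 (path length 7)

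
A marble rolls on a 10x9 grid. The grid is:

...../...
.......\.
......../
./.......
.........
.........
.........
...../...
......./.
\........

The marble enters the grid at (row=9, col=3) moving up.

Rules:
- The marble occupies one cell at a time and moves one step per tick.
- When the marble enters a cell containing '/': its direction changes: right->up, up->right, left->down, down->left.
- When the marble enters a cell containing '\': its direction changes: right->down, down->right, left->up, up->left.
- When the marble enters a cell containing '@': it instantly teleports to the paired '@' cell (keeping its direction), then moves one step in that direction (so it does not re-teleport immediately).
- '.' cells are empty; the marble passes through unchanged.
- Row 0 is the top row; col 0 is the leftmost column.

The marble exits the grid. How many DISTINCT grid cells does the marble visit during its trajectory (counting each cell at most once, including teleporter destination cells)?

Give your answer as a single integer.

Step 1: enter (9,3), '.' pass, move up to (8,3)
Step 2: enter (8,3), '.' pass, move up to (7,3)
Step 3: enter (7,3), '.' pass, move up to (6,3)
Step 4: enter (6,3), '.' pass, move up to (5,3)
Step 5: enter (5,3), '.' pass, move up to (4,3)
Step 6: enter (4,3), '.' pass, move up to (3,3)
Step 7: enter (3,3), '.' pass, move up to (2,3)
Step 8: enter (2,3), '.' pass, move up to (1,3)
Step 9: enter (1,3), '.' pass, move up to (0,3)
Step 10: enter (0,3), '.' pass, move up to (-1,3)
Step 11: at (-1,3) — EXIT via top edge, pos 3
Distinct cells visited: 10 (path length 10)

Answer: 10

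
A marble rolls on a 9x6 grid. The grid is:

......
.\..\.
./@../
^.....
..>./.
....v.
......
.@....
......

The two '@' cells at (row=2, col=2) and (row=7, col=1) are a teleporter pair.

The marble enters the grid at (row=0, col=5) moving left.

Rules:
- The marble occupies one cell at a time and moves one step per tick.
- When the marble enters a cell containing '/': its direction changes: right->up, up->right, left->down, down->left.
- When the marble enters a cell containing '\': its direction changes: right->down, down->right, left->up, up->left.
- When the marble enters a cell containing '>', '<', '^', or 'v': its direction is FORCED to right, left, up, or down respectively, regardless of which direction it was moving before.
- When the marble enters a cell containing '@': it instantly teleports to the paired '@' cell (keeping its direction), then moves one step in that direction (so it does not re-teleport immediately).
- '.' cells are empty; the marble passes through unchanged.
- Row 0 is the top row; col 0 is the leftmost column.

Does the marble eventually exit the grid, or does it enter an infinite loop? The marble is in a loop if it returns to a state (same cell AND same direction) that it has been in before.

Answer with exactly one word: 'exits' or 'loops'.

Step 1: enter (0,5), '.' pass, move left to (0,4)
Step 2: enter (0,4), '.' pass, move left to (0,3)
Step 3: enter (0,3), '.' pass, move left to (0,2)
Step 4: enter (0,2), '.' pass, move left to (0,1)
Step 5: enter (0,1), '.' pass, move left to (0,0)
Step 6: enter (0,0), '.' pass, move left to (0,-1)
Step 7: at (0,-1) — EXIT via left edge, pos 0

Answer: exits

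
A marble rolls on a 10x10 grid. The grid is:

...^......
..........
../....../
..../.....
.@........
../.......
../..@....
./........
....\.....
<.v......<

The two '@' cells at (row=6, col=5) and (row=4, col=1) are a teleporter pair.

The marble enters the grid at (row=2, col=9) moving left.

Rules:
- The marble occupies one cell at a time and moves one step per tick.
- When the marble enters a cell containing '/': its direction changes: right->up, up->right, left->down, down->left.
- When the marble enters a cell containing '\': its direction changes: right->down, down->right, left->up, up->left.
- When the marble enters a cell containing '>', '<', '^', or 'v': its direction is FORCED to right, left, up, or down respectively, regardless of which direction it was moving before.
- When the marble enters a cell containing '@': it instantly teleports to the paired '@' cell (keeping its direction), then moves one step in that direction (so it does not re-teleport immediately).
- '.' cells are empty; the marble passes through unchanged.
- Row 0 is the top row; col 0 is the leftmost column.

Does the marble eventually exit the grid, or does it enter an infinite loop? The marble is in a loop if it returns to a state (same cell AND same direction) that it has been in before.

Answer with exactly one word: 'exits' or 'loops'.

Answer: exits

Derivation:
Step 1: enter (2,9), '/' deflects left->down, move down to (3,9)
Step 2: enter (3,9), '.' pass, move down to (4,9)
Step 3: enter (4,9), '.' pass, move down to (5,9)
Step 4: enter (5,9), '.' pass, move down to (6,9)
Step 5: enter (6,9), '.' pass, move down to (7,9)
Step 6: enter (7,9), '.' pass, move down to (8,9)
Step 7: enter (8,9), '.' pass, move down to (9,9)
Step 8: enter (9,9), '<' forces down->left, move left to (9,8)
Step 9: enter (9,8), '.' pass, move left to (9,7)
Step 10: enter (9,7), '.' pass, move left to (9,6)
Step 11: enter (9,6), '.' pass, move left to (9,5)
Step 12: enter (9,5), '.' pass, move left to (9,4)
Step 13: enter (9,4), '.' pass, move left to (9,3)
Step 14: enter (9,3), '.' pass, move left to (9,2)
Step 15: enter (9,2), 'v' forces left->down, move down to (10,2)
Step 16: at (10,2) — EXIT via bottom edge, pos 2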